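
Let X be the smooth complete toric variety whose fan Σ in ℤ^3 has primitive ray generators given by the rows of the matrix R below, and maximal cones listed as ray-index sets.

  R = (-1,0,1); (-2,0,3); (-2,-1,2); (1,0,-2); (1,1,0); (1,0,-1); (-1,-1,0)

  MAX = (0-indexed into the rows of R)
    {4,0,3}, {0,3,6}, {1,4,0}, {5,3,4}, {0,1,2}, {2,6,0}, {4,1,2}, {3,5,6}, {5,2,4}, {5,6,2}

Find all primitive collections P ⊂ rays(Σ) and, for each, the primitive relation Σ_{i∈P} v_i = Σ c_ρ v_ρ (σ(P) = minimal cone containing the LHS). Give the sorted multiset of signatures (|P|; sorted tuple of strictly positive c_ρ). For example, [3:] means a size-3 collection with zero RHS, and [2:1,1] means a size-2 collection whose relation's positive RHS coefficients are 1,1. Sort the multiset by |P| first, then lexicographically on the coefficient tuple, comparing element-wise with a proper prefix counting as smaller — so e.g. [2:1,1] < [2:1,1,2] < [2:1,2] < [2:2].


7 collections generate NE(X_Σ); each relation:

  P={0,5}:  v_{0} + v_{5} = 0  ⇒ sig = [2:]
  P={4,6}:  v_{4} + v_{6} = 0  ⇒ sig = [2:]
  P={1,3}:  v_{1} + v_{3} = v_{0}  ⇒ sig = [2:1]
  P={2,3}:  v_{2} + v_{3} = v_{6}  ⇒ sig = [2:1]
  P={1,5}:  v_{1} + v_{5} = v_{2} + v_{4}  ⇒ sig = [2:1,1]
  P={1,6}:  v_{1} + v_{6} = v_{0} + v_{2}  ⇒ sig = [2:1,1]
  P={0,2,4}:  v_{0} + v_{2} + v_{4} = v_{1}  ⇒ sig = [3:1]

Hence PRS(X_Σ) =
[[2:], [2:], [2:1], [2:1], [2:1,1], [2:1,1], [3:1]]


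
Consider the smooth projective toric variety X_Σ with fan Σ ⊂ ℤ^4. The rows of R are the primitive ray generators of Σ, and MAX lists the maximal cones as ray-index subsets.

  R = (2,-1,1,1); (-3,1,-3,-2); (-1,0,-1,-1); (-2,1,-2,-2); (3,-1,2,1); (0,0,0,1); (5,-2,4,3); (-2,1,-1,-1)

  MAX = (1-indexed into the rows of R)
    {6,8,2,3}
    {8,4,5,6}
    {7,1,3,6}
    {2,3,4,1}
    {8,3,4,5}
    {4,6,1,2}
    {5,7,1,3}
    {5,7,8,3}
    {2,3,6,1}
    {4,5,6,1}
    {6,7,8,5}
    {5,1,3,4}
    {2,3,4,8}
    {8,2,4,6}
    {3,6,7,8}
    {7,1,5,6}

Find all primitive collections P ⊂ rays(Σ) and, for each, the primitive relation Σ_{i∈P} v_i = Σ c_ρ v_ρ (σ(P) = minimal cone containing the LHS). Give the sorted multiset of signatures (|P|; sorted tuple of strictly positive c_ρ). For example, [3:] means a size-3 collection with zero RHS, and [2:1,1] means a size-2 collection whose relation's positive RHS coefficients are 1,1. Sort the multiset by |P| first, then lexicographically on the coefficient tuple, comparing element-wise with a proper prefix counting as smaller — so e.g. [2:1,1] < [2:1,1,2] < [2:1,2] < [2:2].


The 6 primitive collections of Σ (r=8, n=4):

  P = {1,8}:  v_{1} + v_{8} = 0  ⇒ sig = [2:]
  P = {2,7}:  v_{2} + v_{7} = v_{1}  ⇒ sig = [2:1]
  P = {4,7}:  v_{4} + v_{7} = v_{5}  ⇒ sig = [2:1]
  P = {2,5}:  v_{2} + v_{5} = v_{1} + v_{4}  ⇒ sig = [2:1,1]
  P = {3,4,6}:  v_{3} + v_{4} + v_{6} = v_{2}  ⇒ sig = [3:1]
  P = {3,5,6}:  v_{3} + v_{5} + v_{6} = v_{1}  ⇒ sig = [3:1]

Sorted signature multiset PRS(X):
    [2:]
    [2:1]
    [2:1]
    [2:1,1]
    [3:1]
    [3:1]


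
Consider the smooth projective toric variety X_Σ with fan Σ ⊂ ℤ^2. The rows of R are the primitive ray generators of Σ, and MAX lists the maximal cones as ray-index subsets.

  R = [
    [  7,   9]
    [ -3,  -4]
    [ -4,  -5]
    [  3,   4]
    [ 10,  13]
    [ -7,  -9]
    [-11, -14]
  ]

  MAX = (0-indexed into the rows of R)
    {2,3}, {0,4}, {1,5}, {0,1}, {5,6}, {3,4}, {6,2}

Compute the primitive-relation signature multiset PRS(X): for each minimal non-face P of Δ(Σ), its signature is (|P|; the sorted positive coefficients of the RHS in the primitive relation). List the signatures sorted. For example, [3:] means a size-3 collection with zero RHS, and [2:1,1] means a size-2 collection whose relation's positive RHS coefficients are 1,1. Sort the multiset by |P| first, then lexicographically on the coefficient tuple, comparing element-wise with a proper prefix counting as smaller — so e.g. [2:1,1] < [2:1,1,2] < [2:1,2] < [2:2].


Primitive collections (14):

  • {0,5}:  v_{0} + v_{5} = 0  →  sig = [2:]
  • {1,3}:  v_{1} + v_{3} = 0  →  sig = [2:]
  • {0,2}:  v_{0} + v_{2} = v_{3}  →  sig = [2:1]
  • {0,3}:  v_{0} + v_{3} = v_{4}  →  sig = [2:1]
  • {0,6}:  v_{0} + v_{6} = v_{2}  →  sig = [2:1]
  • {1,2}:  v_{1} + v_{2} = v_{5}  →  sig = [2:1]
  • {1,4}:  v_{1} + v_{4} = v_{0}  →  sig = [2:1]
  • {2,5}:  v_{2} + v_{5} = v_{6}  →  sig = [2:1]
  • {3,5}:  v_{3} + v_{5} = v_{2}  →  sig = [2:1]
  • {4,5}:  v_{4} + v_{5} = v_{3}  →  sig = [2:1]
  • {4,6}:  v_{4} + v_{6} = v_{2} + v_{3}  →  sig = [2:1,1]
  • {1,6}:  v_{1} + v_{6} = 2·v_{5}  →  sig = [2:2]
  • {2,4}:  v_{2} + v_{4} = 2·v_{3}  →  sig = [2:2]
  • {3,6}:  v_{3} + v_{6} = 2·v_{2}  →  sig = [2:2]

Signatures (|P|; sorted positive RHS coefficients), sorted:
    [2:]
    [2:]
    [2:1]
    [2:1]
    [2:1]
    [2:1]
    [2:1]
    [2:1]
    [2:1]
    [2:1]
    [2:1,1]
    [2:2]
    [2:2]
    [2:2]


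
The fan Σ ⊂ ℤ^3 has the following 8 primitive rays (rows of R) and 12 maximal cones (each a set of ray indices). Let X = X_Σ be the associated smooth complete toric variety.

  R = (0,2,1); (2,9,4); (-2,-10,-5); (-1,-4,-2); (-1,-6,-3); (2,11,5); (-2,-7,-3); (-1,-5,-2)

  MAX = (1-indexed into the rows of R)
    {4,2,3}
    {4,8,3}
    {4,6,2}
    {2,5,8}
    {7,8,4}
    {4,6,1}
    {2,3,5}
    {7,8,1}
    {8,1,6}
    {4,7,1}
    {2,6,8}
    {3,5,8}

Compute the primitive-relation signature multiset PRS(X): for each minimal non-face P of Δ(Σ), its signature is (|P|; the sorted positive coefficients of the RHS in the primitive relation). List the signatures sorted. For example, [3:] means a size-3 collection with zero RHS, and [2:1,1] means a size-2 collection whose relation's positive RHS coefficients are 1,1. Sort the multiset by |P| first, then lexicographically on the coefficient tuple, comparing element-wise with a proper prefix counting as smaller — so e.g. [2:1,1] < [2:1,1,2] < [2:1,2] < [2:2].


14 collections generate NE(X_Σ); each relation:

  P={1,2}:  v_{1} + v_{2} = v_{6}  so sig = [2:1]
  P={1,5}:  v_{1} + v_{5} = v_{4}  so sig = [2:1]
  P={2,7}:  v_{2} + v_{7} = v_{1}  so sig = [2:1]
  P={4,5}:  v_{4} + v_{5} = v_{3}  so sig = [2:1]
  P={5,6}:  v_{5} + v_{6} = v_{2} + v_{4}  so sig = [2:1,1]
  P={3,6}:  v_{3} + v_{6} = v_{2} + 2·v_{4}  so sig = [2:1,2]
  P={5,7}:  v_{5} + v_{7} = 2·v_{4} + v_{8}  so sig = [2:1,2]
  P={3,7}:  v_{3} + v_{7} = 3·v_{4} + v_{8}  so sig = [2:1,3]
  P={1,3}:  v_{1} + v_{3} = 2·v_{4}  so sig = [2:2]
  P={6,7}:  v_{6} + v_{7} = 2·v_{1}  so sig = [2:2]
  P={2,4,8}:  v_{2} + v_{4} + v_{8} = 0  so sig = [3:]
  P={1,4,8}:  v_{1} + v_{4} + v_{8} = v_{7}  so sig = [3:1]
  P={2,3,8}:  v_{2} + v_{3} + v_{8} = v_{5}  so sig = [3:1]
  P={4,6,8}:  v_{4} + v_{6} + v_{8} = v_{1}  so sig = [3:1]

Sorted signature multiset PRS(X):
[[2:1], [2:1], [2:1], [2:1], [2:1,1], [2:1,2], [2:1,2], [2:1,3], [2:2], [2:2], [3:], [3:1], [3:1], [3:1]]


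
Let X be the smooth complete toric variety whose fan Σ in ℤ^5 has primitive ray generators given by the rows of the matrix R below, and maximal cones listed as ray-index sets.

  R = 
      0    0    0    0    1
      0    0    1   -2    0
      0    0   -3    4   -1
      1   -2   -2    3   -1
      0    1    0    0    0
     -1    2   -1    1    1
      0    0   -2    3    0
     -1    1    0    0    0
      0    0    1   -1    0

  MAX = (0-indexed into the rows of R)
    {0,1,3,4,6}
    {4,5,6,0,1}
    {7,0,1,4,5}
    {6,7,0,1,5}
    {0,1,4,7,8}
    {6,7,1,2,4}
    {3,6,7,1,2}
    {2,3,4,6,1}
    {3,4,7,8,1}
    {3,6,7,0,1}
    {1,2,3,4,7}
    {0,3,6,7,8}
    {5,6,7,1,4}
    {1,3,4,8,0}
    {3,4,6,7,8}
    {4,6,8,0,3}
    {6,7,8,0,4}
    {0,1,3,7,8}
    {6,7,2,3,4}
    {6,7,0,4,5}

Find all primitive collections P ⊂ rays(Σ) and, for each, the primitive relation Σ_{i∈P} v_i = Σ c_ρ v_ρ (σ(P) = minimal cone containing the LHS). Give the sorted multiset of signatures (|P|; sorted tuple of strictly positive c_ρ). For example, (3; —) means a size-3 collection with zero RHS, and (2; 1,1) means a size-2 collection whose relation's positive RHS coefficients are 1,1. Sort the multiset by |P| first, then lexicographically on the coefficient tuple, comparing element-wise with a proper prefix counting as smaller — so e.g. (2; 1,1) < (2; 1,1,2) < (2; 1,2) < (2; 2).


Σ has 9 primitive collections:

  {2,8}:  v_{2} + v_{8} = v_{3} + v_{4} + v_{7} ; sig = (2; 1,1,1)
  {5,8}:  v_{5} + v_{8} = v_{0} + v_{4} + v_{7} ; sig = (2; 1,1,1)
  {2,5}:  v_{2} + v_{5} = 2·v_{1} + v_{4} + 3·v_{6} + v_{7} ; sig = (2; 1,1,2,3)
  {0,2}:  v_{0} + v_{2} = v_{1} + 2·v_{6} ; sig = (2; 1,2)
  {3,5}:  v_{3} + v_{5} = v_{1} + 2·v_{6} ; sig = (2; 1,2)
  {1,6,8}:  v_{1} + v_{6} + v_{8} = 0 ; sig = (3; —)
  {0,3,4,7}:  v_{0} + v_{3} + v_{4} + v_{7} = v_{6} ; sig = (4; 1)
  {0,1,4,6,7}:  v_{0} + v_{1} + v_{4} + v_{6} + v_{7} = v_{5} ; sig = (5; 1)
  {1,3,4,6,7}:  v_{1} + v_{3} + v_{4} + v_{6} + v_{7} = v_{2} ; sig = (5; 1)

Sorted signature multiset PRS(X):
[(2; 1,1,1), (2; 1,1,1), (2; 1,1,2,3), (2; 1,2), (2; 1,2), (3; —), (4; 1), (5; 1), (5; 1)]


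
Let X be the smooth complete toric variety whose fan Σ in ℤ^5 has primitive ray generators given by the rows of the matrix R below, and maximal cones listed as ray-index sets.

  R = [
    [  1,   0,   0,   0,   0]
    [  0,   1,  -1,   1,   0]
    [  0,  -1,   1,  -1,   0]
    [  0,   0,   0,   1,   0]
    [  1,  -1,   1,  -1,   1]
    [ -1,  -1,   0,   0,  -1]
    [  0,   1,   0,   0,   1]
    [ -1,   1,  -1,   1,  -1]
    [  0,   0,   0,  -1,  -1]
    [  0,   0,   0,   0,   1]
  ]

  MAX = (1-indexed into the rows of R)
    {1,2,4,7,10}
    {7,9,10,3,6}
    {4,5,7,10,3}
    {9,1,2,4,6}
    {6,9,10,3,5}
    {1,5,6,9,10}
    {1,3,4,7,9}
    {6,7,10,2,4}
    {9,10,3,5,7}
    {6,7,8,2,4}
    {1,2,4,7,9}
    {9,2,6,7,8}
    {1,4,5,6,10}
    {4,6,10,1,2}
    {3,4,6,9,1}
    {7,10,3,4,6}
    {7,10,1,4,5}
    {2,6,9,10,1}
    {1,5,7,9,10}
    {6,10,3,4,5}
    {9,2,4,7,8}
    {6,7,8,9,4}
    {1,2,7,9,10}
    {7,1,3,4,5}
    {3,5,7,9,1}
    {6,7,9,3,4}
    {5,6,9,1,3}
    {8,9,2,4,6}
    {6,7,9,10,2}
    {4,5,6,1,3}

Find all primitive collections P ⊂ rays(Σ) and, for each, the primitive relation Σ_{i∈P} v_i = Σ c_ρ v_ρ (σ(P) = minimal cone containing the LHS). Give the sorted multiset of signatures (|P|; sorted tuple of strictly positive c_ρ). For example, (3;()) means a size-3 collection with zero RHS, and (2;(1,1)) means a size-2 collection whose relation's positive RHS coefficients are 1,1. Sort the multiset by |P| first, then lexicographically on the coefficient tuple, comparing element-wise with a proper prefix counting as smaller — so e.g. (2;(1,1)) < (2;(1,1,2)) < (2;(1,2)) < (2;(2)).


12 minimal non-faces of Δ(Σ) (on 10 rays):

  {2,3}:  v_{2} + v_{3} = 0  →  sig = (2;())
  {5,8}:  v_{5} + v_{8} = 0  →  sig = (2;())
  {2,5}:  v_{2} + v_{5} = v_{1} + v_{10}  →  sig = (2;(1,1))
  {1,8}:  v_{1} + v_{8} = v_{2} + v_{4} + v_{9}  →  sig = (2;(1,1,1))
  {8,10}:  v_{8} + v_{10} = v_{2} + v_{6} + v_{7}  →  sig = (2;(1,1,1))
  {3,8}:  v_{3} + v_{8} = v_{4} + v_{6} + v_{7} + v_{9}  →  sig = (2;(1,1,1,1))
  {1,6,7}:  v_{1} + v_{6} + v_{7} = 0  →  sig = (3;())
  {4,9,10}:  v_{4} + v_{9} + v_{10} = 0  →  sig = (3;())
  {1,3,10}:  v_{1} + v_{3} + v_{10} = v_{5}  →  sig = (3;(1))
  {4,5,9}:  v_{4} + v_{5} + v_{9} = v_{1} + v_{3}  →  sig = (3;(1,1))
  {5,6,7}:  v_{5} + v_{6} + v_{7} = v_{3} + v_{10}  →  sig = (3;(1,1))
  {2,4,6,7,9}:  v_{2} + v_{4} + v_{6} + v_{7} + v_{9} = v_{8}  →  sig = (5;(1))

so the primitive-relation signature multiset is
    (2;())
    (2;())
    (2;(1,1))
    (2;(1,1,1))
    (2;(1,1,1))
    (2;(1,1,1,1))
    (3;())
    (3;())
    (3;(1))
    (3;(1,1))
    (3;(1,1))
    (5;(1))


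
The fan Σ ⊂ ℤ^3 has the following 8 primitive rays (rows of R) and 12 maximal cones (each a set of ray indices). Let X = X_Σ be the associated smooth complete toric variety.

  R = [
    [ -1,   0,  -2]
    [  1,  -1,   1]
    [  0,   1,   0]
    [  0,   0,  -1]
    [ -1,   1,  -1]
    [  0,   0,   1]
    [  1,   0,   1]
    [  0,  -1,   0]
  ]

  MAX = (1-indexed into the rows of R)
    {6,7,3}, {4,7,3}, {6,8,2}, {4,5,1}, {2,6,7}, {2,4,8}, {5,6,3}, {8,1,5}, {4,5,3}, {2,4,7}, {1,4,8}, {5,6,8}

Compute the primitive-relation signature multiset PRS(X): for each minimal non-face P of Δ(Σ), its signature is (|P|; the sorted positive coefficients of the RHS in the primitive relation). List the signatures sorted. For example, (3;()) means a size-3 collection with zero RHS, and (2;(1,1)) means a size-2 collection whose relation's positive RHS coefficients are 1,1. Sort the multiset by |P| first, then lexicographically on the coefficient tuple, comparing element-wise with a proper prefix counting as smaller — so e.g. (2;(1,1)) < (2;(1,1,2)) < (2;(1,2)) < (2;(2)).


Σ has 11 primitive collections:

  • {2,5}:  v_{2} + v_{5} = 0  →  sig = (2;())
  • {3,8}:  v_{3} + v_{8} = 0  →  sig = (2;())
  • {4,6}:  v_{4} + v_{6} = 0  →  sig = (2;())
  • {1,7}:  v_{1} + v_{7} = v_{4}  →  sig = (2;(1))
  • {2,3}:  v_{2} + v_{3} = v_{7}  →  sig = (2;(1))
  • {5,7}:  v_{5} + v_{7} = v_{3}  →  sig = (2;(1))
  • {7,8}:  v_{7} + v_{8} = v_{2}  →  sig = (2;(1))
  • {1,2}:  v_{1} + v_{2} = v_{4} + v_{8}  →  sig = (2;(1,1))
  • {1,3}:  v_{1} + v_{3} = v_{4} + v_{5}  →  sig = (2;(1,1))
  • {1,6}:  v_{1} + v_{6} = v_{5} + v_{8}  →  sig = (2;(1,1))
  • {4,5,8}:  v_{4} + v_{5} + v_{8} = v_{1}  →  sig = (3;(1))

Hence PRS(X_Σ) =
    |P|=2: 10 collections, coeffs (), (), (), (1), (1), (1), (1), (1,1), (1,1), (1,1)
    |P|=3: 1 collection, coeffs (1)


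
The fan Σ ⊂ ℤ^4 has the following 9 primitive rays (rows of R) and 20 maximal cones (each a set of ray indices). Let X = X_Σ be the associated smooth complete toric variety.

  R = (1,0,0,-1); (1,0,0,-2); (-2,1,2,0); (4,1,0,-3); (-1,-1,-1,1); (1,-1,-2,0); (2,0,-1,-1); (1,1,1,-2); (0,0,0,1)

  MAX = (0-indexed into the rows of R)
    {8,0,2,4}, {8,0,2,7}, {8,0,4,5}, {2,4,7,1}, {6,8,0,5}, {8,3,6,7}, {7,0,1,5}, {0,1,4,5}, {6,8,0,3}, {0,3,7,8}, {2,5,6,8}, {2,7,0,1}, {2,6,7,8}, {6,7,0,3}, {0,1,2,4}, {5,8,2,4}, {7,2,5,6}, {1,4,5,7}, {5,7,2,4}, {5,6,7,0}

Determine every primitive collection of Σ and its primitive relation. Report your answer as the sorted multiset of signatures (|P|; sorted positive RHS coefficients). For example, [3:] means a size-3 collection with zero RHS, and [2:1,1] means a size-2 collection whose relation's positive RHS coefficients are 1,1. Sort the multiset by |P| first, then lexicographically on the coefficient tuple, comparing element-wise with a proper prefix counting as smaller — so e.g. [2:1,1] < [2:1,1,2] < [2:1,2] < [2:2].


Δ(Σ) — 9 vertices, 14 min non-faces:

  {1,8}:  v_{1} + v_{8} = v_{0}  ⟹  sig = [2:1]
  {4,6}:  v_{4} + v_{6} = v_{5}  ⟹  sig = [2:1]
  {3,4}:  v_{3} + v_{4} = v_{0} + v_{6}  ⟹  sig = [2:1,1]
  {1,6}:  v_{1} + v_{6} = v_{0} + v_{5} + v_{7}  ⟹  sig = [2:1,1,1]
  {1,3}:  v_{1} + v_{3} = 2·v_{0} + v_{6} + v_{7}  ⟹  sig = [2:1,1,2]
  {2,3}:  v_{2} + v_{3} = 2·v_{7} + v_{8}  ⟹  sig = [2:1,2]
  {3,5}:  v_{3} + v_{5} = v_{0} + 2·v_{6}  ⟹  sig = [2:1,2]
  {4,7,8}:  v_{4} + v_{7} + v_{8} = 0  ⟹  sig = [3:]
  {0,2,6}:  v_{0} + v_{2} + v_{6} = v_{7}  ⟹  sig = [3:1]
  {0,4,7}:  v_{0} + v_{4} + v_{7} = v_{1}  ⟹  sig = [3:1]
  {5,7,8}:  v_{5} + v_{7} + v_{8} = v_{6}  ⟹  sig = [3:1]
  {0,2,5}:  v_{0} + v_{2} + v_{5} = v_{4} + v_{7}  ⟹  sig = [3:1,1]
  {1,2,5}:  v_{1} + v_{2} + v_{5} = 2·v_{4} + 2·v_{7}  ⟹  sig = [3:2,2]
  {0,6,7,8}:  v_{0} + v_{6} + v_{7} + v_{8} = v_{3}  ⟹  sig = [4:1]

so the primitive-relation signature multiset is
{ [2:1] ×2,  [2:1,1],  [2:1,1,1],  [2:1,1,2],  [2:1,2] ×2,  [3:],  [3:1] ×3,  [3:1,1],  [3:2,2],  [4:1] }


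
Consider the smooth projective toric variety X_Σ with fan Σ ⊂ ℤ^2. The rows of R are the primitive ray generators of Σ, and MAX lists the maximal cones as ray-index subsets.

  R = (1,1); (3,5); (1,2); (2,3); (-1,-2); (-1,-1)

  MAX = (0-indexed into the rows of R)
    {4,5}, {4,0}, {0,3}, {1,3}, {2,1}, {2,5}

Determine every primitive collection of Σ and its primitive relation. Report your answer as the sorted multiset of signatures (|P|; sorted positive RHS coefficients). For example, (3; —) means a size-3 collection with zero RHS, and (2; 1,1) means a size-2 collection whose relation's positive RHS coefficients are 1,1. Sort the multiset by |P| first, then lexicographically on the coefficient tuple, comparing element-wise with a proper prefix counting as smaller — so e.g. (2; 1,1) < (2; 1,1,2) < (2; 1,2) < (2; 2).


The 9 primitive collections of Σ (r=6, n=2):

  P = {0,5}:  v_{0} + v_{5} = 0 — sig = (2; —)
  P = {2,4}:  v_{2} + v_{4} = 0 — sig = (2; —)
  P = {0,2}:  v_{0} + v_{2} = v_{3} — sig = (2; 1)
  P = {1,4}:  v_{1} + v_{4} = v_{3} — sig = (2; 1)
  P = {2,3}:  v_{2} + v_{3} = v_{1} — sig = (2; 1)
  P = {3,4}:  v_{3} + v_{4} = v_{0} — sig = (2; 1)
  P = {3,5}:  v_{3} + v_{5} = v_{2} — sig = (2; 1)
  P = {0,1}:  v_{0} + v_{1} = 2·v_{3} — sig = (2; 2)
  P = {1,5}:  v_{1} + v_{5} = 2·v_{2} — sig = (2; 2)

Hence PRS(X_Σ) =
    (2; —)
    (2; —)
    (2; 1)
    (2; 1)
    (2; 1)
    (2; 1)
    (2; 1)
    (2; 2)
    (2; 2)


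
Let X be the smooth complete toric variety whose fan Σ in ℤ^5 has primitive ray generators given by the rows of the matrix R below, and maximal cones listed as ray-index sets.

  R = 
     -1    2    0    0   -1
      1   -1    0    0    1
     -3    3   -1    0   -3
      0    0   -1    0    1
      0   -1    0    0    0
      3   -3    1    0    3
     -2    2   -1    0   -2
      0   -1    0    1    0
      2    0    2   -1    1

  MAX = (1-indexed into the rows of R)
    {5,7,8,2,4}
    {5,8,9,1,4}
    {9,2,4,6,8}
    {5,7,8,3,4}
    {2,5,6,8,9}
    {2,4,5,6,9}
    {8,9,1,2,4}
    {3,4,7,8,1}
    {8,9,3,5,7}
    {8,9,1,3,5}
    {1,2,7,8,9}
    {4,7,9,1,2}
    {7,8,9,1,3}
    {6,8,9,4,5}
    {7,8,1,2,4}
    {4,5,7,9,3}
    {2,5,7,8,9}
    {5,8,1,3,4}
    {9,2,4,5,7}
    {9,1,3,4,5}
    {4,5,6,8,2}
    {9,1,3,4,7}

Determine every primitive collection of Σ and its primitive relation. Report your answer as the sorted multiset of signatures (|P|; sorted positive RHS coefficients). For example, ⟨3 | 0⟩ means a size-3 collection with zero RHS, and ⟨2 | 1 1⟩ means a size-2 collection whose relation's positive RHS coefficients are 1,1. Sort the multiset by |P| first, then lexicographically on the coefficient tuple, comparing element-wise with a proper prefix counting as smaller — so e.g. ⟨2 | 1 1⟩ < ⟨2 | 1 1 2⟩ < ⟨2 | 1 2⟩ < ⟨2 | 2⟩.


Primitive collections (9):

  {3,6}:  v_{3} + v_{6} = 0 — sig = ⟨2 | 0⟩
  {2,3}:  v_{2} + v_{3} = v_{7} — sig = ⟨2 | 1⟩
  {6,7}:  v_{6} + v_{7} = v_{2} — sig = ⟨2 | 1⟩
  {1,6}:  v_{1} + v_{6} = v_{4} + v_{8} + v_{9} — sig = ⟨2 | 1 1 1⟩
  {1,2,5}:  v_{1} + v_{2} + v_{5} = 0 — sig = ⟨3 | 0⟩
  {1,5,7}:  v_{1} + v_{5} + v_{7} = v_{3} — sig = ⟨3 | 1⟩
  {3,4,8,9}:  v_{3} + v_{4} + v_{8} + v_{9} = v_{1} — sig = ⟨4 | 1⟩
  {4,7,8,9}:  v_{4} + v_{7} + v_{8} + v_{9} = v_{1} + v_{2} — sig = ⟨4 | 1 1⟩
  {2,4,5,8,9}:  v_{2} + v_{4} + v_{5} + v_{8} + v_{9} = v_{6} — sig = ⟨5 | 1⟩

so the primitive-relation signature multiset is
{ ⟨2 | 0⟩,  ⟨2 | 1⟩ ×2,  ⟨2 | 1 1 1⟩,  ⟨3 | 0⟩,  ⟨3 | 1⟩,  ⟨4 | 1⟩,  ⟨4 | 1 1⟩,  ⟨5 | 1⟩ }


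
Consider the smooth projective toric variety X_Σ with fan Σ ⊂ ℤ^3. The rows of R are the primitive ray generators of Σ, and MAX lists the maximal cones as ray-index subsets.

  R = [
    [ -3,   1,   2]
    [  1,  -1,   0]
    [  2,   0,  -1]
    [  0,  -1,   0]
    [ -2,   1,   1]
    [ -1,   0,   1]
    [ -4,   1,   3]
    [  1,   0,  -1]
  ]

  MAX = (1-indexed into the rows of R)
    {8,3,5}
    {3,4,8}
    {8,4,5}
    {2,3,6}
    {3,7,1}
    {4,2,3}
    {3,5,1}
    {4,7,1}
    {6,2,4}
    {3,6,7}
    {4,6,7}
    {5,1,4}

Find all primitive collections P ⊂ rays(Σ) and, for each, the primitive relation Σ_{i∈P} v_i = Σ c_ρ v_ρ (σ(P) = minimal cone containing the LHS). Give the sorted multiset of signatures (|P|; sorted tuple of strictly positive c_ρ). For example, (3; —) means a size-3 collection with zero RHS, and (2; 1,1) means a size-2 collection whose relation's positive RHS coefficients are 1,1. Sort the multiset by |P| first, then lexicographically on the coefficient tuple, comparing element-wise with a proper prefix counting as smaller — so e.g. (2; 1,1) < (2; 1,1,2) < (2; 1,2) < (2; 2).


Σ has 14 primitive collections:

  • {6,8}:  v_{6} + v_{8} = 0 — sig = (2; —)
  • {1,6}:  v_{1} + v_{6} = v_{7} — sig = (2; 1)
  • {1,8}:  v_{1} + v_{8} = v_{5} — sig = (2; 1)
  • {2,5}:  v_{2} + v_{5} = v_{6} — sig = (2; 1)
  • {5,6}:  v_{5} + v_{6} = v_{1} — sig = (2; 1)
  • {7,8}:  v_{7} + v_{8} = v_{1} — sig = (2; 1)
  • {2,8}:  v_{2} + v_{8} = v_{3} + v_{4} — sig = (2; 1,1)
  • {1,2}:  v_{1} + v_{2} = 2·v_{6} — sig = (2; 2)
  • {5,7}:  v_{5} + v_{7} = 2·v_{1} — sig = (2; 2)
  • {2,7}:  v_{2} + v_{7} = 3·v_{6} — sig = (2; 3)
  • {3,4,5}:  v_{3} + v_{4} + v_{5} = 0 — sig = (3; —)
  • {1,3,4}:  v_{1} + v_{3} + v_{4} = v_{6} — sig = (3; 1)
  • {3,4,6}:  v_{3} + v_{4} + v_{6} = v_{2} — sig = (3; 1)
  • {3,4,7}:  v_{3} + v_{4} + v_{7} = 2·v_{6} — sig = (3; 2)

Hence PRS(X_Σ) =
[(2; —), (2; 1), (2; 1), (2; 1), (2; 1), (2; 1), (2; 1,1), (2; 2), (2; 2), (2; 3), (3; —), (3; 1), (3; 1), (3; 2)]


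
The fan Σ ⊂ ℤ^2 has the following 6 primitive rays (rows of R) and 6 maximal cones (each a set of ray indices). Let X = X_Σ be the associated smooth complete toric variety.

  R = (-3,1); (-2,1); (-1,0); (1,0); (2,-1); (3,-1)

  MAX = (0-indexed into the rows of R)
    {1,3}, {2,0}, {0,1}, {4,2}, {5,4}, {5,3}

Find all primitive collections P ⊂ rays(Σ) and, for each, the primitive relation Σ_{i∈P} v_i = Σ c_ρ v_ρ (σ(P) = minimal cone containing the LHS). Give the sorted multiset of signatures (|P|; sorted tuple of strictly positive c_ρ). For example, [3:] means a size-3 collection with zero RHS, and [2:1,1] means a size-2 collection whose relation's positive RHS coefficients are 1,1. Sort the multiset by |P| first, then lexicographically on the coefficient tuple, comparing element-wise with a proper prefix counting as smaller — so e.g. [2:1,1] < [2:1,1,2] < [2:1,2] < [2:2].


Primitive collections (9):

  P={0,5}:  v_{0} + v_{5} = 0 — sig = [2:]
  P={1,4}:  v_{1} + v_{4} = 0 — sig = [2:]
  P={2,3}:  v_{2} + v_{3} = 0 — sig = [2:]
  P={0,3}:  v_{0} + v_{3} = v_{1} — sig = [2:1]
  P={0,4}:  v_{0} + v_{4} = v_{2} — sig = [2:1]
  P={1,2}:  v_{1} + v_{2} = v_{0} — sig = [2:1]
  P={1,5}:  v_{1} + v_{5} = v_{3} — sig = [2:1]
  P={2,5}:  v_{2} + v_{5} = v_{4} — sig = [2:1]
  P={3,4}:  v_{3} + v_{4} = v_{5} — sig = [2:1]

Signatures (|P|; sorted positive RHS coefficients), sorted:
[[2:], [2:], [2:], [2:1], [2:1], [2:1], [2:1], [2:1], [2:1]]


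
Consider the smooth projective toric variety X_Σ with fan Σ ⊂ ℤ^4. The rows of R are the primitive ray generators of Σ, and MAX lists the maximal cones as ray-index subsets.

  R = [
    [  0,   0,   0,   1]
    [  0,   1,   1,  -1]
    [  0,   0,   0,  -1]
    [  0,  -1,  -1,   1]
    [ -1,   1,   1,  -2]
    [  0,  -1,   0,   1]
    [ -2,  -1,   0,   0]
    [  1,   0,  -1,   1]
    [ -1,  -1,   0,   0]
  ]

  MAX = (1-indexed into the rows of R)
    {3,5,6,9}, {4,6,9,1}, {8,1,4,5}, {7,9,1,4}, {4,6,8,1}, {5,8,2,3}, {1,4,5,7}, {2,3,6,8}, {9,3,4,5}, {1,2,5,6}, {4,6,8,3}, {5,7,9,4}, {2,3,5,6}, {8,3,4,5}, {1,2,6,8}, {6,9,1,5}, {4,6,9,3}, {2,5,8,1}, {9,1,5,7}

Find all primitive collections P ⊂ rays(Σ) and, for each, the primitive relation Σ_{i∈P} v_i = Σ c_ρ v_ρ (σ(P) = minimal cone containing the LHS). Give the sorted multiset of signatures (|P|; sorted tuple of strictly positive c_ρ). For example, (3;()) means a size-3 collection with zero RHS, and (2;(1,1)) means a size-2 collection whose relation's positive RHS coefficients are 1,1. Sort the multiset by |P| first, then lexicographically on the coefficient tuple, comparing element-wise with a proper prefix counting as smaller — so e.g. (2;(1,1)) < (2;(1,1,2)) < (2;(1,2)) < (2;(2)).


11 minimal non-faces of Δ(Σ) (on 9 rays):

  {1,3}:  v_{1} + v_{3} = 0  ⟹  sig = (2;())
  {2,4}:  v_{2} + v_{4} = 0  ⟹  sig = (2;())
  {8,9}:  v_{8} + v_{9} = v_{4}  ⟹  sig = (2;(1))
  {2,9}:  v_{2} + v_{9} = v_{5} + v_{6}  ⟹  sig = (2;(1,1))
  {2,7}:  v_{2} + v_{7} = v_{1} + v_{5} + v_{9}  ⟹  sig = (2;(1,1,1))
  {3,7}:  v_{3} + v_{7} = v_{4} + v_{5} + v_{9}  ⟹  sig = (2;(1,1,1))
  {7,8}:  v_{7} + v_{8} = v_{1} + 2·v_{4} + v_{5}  ⟹  sig = (2;(1,1,2))
  {6,7}:  v_{6} + v_{7} = v_{1} + 2·v_{9}  ⟹  sig = (2;(1,2))
  {5,6,8}:  v_{5} + v_{6} + v_{8} = 0  ⟹  sig = (3;())
  {4,5,6}:  v_{4} + v_{5} + v_{6} = v_{9}  ⟹  sig = (3;(1))
  {1,4,5,9}:  v_{1} + v_{4} + v_{5} + v_{9} = v_{7}  ⟹  sig = (4;(1))

Hence PRS(X_Σ) =
    (2;())
    (2;())
    (2;(1))
    (2;(1,1))
    (2;(1,1,1))
    (2;(1,1,1))
    (2;(1,1,2))
    (2;(1,2))
    (3;())
    (3;(1))
    (4;(1))


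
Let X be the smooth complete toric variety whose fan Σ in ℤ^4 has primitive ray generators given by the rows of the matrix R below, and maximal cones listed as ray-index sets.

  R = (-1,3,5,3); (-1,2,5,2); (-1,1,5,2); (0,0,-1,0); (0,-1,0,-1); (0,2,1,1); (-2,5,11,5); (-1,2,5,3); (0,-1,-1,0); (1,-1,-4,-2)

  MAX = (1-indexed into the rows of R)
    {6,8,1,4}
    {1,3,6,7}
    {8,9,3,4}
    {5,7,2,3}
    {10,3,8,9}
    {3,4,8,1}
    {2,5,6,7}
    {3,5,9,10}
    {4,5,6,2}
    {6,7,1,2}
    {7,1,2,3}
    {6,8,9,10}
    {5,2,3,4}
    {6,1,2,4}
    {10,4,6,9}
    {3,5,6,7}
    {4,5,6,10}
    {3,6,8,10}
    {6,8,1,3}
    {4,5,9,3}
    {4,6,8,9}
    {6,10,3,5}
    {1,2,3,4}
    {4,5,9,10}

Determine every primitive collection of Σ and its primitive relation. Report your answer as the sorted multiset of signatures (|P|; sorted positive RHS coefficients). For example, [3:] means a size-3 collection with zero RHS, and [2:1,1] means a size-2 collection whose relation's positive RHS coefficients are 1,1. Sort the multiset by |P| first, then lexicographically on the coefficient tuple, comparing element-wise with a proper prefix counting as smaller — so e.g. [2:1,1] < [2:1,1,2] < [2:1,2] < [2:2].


17 collections generate NE(X_Σ); each relation:

  • {1,5}:  v_{1} + v_{5} = v_{2} ; sig = [2:1]
  • {1,10}:  v_{1} + v_{10} = v_{6} ; sig = [2:1]
  • {5,8}:  v_{5} + v_{8} = v_{3} ; sig = [2:1]
  • {1,9}:  v_{1} + v_{9} = v_{4} + v_{8} ; sig = [2:1,1]
  • {2,8}:  v_{2} + v_{8} = v_{1} + v_{3} ; sig = [2:1,1]
  • {2,9}:  v_{2} + v_{9} = v_{3} + v_{4} ; sig = [2:1,1]
  • {2,10}:  v_{2} + v_{10} = v_{5} + v_{6} ; sig = [2:1,1]
  • {4,7}:  v_{4} + v_{7} = v_{1} + v_{2} ; sig = [2:1,1]
  • {7,9}:  v_{7} + v_{9} = v_{1} + v_{3} ; sig = [2:1,1]
  • {7,8}:  v_{7} + v_{8} = v_{1} + 2·v_{3} + v_{6} ; sig = [2:1,1,2]
  • {7,10}:  v_{7} + v_{10} = v_{3} + v_{5} + 2·v_{6} ; sig = [2:1,1,2]
  • {3,4,10}:  v_{3} + v_{4} + v_{10} = 0 ; sig = [3:]
  • {5,6,9}:  v_{5} + v_{6} + v_{9} = 0 ; sig = [3:]
  • {2,3,6}:  v_{2} + v_{3} + v_{6} = v_{7} ; sig = [3:1]
  • {3,4,6}:  v_{3} + v_{4} + v_{6} = v_{1} ; sig = [3:1]
  • {3,6,9}:  v_{3} + v_{6} + v_{9} = v_{8} ; sig = [3:1]
  • {4,8,10}:  v_{4} + v_{8} + v_{10} = v_{6} + v_{9} ; sig = [3:1,1]

Signatures (|P|; sorted positive RHS coefficients), sorted:
{ [2:1] ×3,  [2:1,1] ×6,  [2:1,1,2] ×2,  [3:] ×2,  [3:1] ×3,  [3:1,1] }


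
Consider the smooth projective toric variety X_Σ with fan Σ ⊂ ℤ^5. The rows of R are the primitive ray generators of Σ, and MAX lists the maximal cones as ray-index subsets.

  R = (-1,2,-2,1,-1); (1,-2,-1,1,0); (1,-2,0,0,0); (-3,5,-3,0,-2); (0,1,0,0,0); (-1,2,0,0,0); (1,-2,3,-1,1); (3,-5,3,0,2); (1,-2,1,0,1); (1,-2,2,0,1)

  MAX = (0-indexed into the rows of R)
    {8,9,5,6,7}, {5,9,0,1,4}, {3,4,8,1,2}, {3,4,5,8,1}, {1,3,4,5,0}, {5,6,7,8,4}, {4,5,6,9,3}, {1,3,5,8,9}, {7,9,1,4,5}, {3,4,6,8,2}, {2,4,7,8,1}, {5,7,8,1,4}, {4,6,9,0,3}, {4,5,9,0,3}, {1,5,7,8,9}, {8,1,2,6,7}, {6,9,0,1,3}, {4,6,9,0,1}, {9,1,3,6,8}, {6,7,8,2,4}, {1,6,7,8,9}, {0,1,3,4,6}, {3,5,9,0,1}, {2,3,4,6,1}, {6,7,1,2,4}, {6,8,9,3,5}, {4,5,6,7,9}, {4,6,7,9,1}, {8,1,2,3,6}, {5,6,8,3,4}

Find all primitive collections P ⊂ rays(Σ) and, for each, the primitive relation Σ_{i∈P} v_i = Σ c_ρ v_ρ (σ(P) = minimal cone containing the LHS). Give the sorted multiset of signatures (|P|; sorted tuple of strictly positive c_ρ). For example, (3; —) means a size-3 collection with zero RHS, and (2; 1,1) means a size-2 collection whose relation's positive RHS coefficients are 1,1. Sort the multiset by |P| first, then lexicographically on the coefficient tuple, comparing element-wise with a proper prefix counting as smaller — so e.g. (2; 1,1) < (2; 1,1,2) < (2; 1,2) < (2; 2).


Minimal non-faces — 11 found among 10 rays, 30 max cones:

  P={2,5}:  v_{2} + v_{5} = 0  ⇒ sig = (2; —)
  P={3,7}:  v_{3} + v_{7} = 0  ⇒ sig = (2; —)
  P={0,8}:  v_{0} + v_{8} = v_{1} + v_{5}  ⇒ sig = (2; 1,1)
  P={2,9}:  v_{2} + v_{9} = v_{1} + v_{6}  ⇒ sig = (2; 1,1)
  P={0,7}:  v_{0} + v_{7} = v_{1} + v_{4} + v_{9}  ⇒ sig = (2; 1,1,1)
  P={0,2}:  v_{0} + v_{2} = 2·v_{1} + v_{3} + v_{4} + v_{6}  ⇒ sig = (2; 1,1,1,2)
  P={1,5,6}:  v_{1} + v_{5} + v_{6} = v_{9}  ⇒ sig = (3; 1)
  P={4,8,9}:  v_{4} + v_{8} + v_{9} = v_{5} + v_{7}  ⇒ sig = (3; 1,1)
  P={0,5,6}:  v_{0} + v_{5} + v_{6} = v_{3} + v_{4} + 2·v_{9}  ⇒ sig = (3; 1,1,2)
  P={1,3,4,9}:  v_{1} + v_{3} + v_{4} + v_{9} = v_{0}  ⇒ sig = (4; 1)
  P={1,4,6,8}:  v_{1} + v_{4} + v_{6} + v_{8} = v_{7}  ⇒ sig = (4; 1)

Signatures (|P|; sorted positive RHS coefficients), sorted:
{ (2; —) ×2,  (2; 1,1) ×2,  (2; 1,1,1),  (2; 1,1,1,2),  (3; 1),  (3; 1,1),  (3; 1,1,2),  (4; 1) ×2 }


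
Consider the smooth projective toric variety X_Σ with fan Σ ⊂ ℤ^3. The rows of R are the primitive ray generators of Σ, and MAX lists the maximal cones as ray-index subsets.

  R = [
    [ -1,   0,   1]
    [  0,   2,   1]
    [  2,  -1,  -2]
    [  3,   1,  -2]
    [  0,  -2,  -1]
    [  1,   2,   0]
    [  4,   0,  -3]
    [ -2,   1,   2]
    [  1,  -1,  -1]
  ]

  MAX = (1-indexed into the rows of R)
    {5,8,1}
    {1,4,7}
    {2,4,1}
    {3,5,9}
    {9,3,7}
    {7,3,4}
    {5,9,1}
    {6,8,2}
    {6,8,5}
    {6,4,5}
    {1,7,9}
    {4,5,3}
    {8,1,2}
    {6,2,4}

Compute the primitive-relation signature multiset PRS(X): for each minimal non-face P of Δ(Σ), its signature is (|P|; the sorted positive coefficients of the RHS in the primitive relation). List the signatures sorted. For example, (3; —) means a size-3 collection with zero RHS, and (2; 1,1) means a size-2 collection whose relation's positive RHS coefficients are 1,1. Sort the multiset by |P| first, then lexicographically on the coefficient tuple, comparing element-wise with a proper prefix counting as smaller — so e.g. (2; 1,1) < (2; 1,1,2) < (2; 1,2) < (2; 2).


Primitive collections (16):

  P = {2,5}:  v_{2} + v_{5} = 0  ⇒ sig = (2; —)
  P = {3,8}:  v_{3} + v_{8} = 0  ⇒ sig = (2; —)
  P = {1,3}:  v_{1} + v_{3} = v_{9}  ⇒ sig = (2; 1)
  P = {1,6}:  v_{1} + v_{6} = v_{2}  ⇒ sig = (2; 1)
  P = {3,6}:  v_{3} + v_{6} = v_{4}  ⇒ sig = (2; 1)
  P = {4,8}:  v_{4} + v_{8} = v_{6}  ⇒ sig = (2; 1)
  P = {4,9}:  v_{4} + v_{9} = v_{7}  ⇒ sig = (2; 1)
  P = {8,9}:  v_{8} + v_{9} = v_{1}  ⇒ sig = (2; 1)
  P = {2,3}:  v_{2} + v_{3} = v_{1} + v_{4}  ⇒ sig = (2; 1,1)
  P = {6,9}:  v_{6} + v_{9} = v_{1} + v_{4}  ⇒ sig = (2; 1,1)
  P = {7,8}:  v_{7} + v_{8} = v_{1} + v_{4}  ⇒ sig = (2; 1,1)
  P = {2,9}:  v_{2} + v_{9} = 2·v_{1} + v_{4}  ⇒ sig = (2; 1,2)
  P = {6,7}:  v_{6} + v_{7} = v_{1} + 2·v_{4}  ⇒ sig = (2; 1,2)
  P = {5,7}:  v_{5} + v_{7} = 2·v_{3}  ⇒ sig = (2; 2)
  P = {2,7}:  v_{2} + v_{7} = 2·v_{1} + 2·v_{4}  ⇒ sig = (2; 2,2)
  P = {1,4,5}:  v_{1} + v_{4} + v_{5} = v_{3}  ⇒ sig = (3; 1)

Signatures (|P|; sorted positive RHS coefficients), sorted:
    |P|=2: 15 collections, coeffs (), (), (1), (1), (1), (1), (1), (1), (1,1), (1,1), (1,1), (1,2), (1,2), (2), (2,2)
    |P|=3: 1 collection, coeffs (1)


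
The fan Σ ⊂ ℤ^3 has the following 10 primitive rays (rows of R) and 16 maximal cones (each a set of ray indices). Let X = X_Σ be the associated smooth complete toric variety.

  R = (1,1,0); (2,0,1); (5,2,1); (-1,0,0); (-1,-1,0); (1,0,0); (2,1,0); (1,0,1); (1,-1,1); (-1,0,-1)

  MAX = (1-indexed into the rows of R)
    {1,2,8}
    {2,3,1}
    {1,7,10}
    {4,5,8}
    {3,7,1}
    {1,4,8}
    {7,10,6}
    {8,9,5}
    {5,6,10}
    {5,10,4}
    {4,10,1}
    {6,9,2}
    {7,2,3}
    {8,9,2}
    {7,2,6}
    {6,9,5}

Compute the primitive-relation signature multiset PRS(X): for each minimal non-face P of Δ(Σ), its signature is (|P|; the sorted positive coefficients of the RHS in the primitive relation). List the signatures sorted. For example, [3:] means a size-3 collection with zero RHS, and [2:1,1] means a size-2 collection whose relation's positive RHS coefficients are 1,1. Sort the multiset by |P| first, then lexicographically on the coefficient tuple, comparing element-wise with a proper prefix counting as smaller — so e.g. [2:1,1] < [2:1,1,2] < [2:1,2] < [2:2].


Σ has 22 primitive collections:

  P={1,5}:  v_{1} + v_{5} = 0 — sig = [2:]
  P={4,6}:  v_{4} + v_{6} = 0 — sig = [2:]
  P={8,10}:  v_{8} + v_{10} = 0 — sig = [2:]
  P={1,6}:  v_{1} + v_{6} = v_{7} — sig = [2:1]
  P={1,9}:  v_{1} + v_{9} = v_{2} — sig = [2:1]
  P={2,4}:  v_{2} + v_{4} = v_{8} — sig = [2:1]
  P={2,5}:  v_{2} + v_{5} = v_{9} — sig = [2:1]
  P={2,10}:  v_{2} + v_{10} = v_{6} — sig = [2:1]
  P={4,7}:  v_{4} + v_{7} = v_{1} — sig = [2:1]
  P={5,7}:  v_{5} + v_{7} = v_{6} — sig = [2:1]
  P={6,8}:  v_{6} + v_{8} = v_{2} — sig = [2:1]
  P={3,5}:  v_{3} + v_{5} = v_{2} + v_{7} — sig = [2:1,1]
  P={4,9}:  v_{4} + v_{9} = v_{5} + v_{8} — sig = [2:1,1]
  P={7,8}:  v_{7} + v_{8} = v_{1} + v_{2} — sig = [2:1,1]
  P={7,9}:  v_{7} + v_{9} = v_{2} + v_{6} — sig = [2:1,1]
  P={9,10}:  v_{9} + v_{10} = v_{5} + v_{6} — sig = [2:1,1]
  P={3,4}:  v_{3} + v_{4} = 2·v_{1} + v_{2} — sig = [2:1,2]
  P={3,6}:  v_{3} + v_{6} = v_{2} + 2·v_{7} — sig = [2:1,2]
  P={3,9}:  v_{3} + v_{9} = 2·v_{2} + v_{7} — sig = [2:1,2]
  P={3,10}:  v_{3} + v_{10} = 2·v_{7} — sig = [2:2]
  P={3,8}:  v_{3} + v_{8} = 2·v_{1} + 2·v_{2} — sig = [2:2,2]
  P={1,2,7}:  v_{1} + v_{2} + v_{7} = v_{3} — sig = [3:1]

Signatures (|P|; sorted positive RHS coefficients), sorted:
    |P|=2: 21 collections, coeffs (), (), (), (1), (1), (1), (1), (1), (1), (1), (1), (1,1), (1,1), (1,1), (1,1), (1,1), (1,2), (1,2), (1,2), (2), (2,2)
    |P|=3: 1 collection, coeffs (1)


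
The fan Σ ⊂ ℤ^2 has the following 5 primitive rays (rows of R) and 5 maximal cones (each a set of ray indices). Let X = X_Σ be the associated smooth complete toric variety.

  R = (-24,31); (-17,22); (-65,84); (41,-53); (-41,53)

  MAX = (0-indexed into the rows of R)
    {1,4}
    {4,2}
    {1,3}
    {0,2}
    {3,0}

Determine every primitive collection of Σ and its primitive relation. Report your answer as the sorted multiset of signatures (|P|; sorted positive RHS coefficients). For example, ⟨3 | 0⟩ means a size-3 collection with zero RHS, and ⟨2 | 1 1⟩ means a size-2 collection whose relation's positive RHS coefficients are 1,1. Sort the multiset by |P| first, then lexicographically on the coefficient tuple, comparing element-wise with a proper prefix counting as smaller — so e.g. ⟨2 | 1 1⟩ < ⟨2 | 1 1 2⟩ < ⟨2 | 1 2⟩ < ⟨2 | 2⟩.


Minimal non-faces — 5 found among 5 rays, 5 max cones:

  • {3,4}:  v_{3} + v_{4} = 0 ; sig = ⟨2 | 0⟩
  • {0,1}:  v_{0} + v_{1} = v_{4} ; sig = ⟨2 | 1⟩
  • {0,4}:  v_{0} + v_{4} = v_{2} ; sig = ⟨2 | 1⟩
  • {2,3}:  v_{2} + v_{3} = v_{0} ; sig = ⟨2 | 1⟩
  • {1,2}:  v_{1} + v_{2} = 2·v_{4} ; sig = ⟨2 | 2⟩

Sorted signature multiset PRS(X):
{ ⟨2 | 0⟩,  ⟨2 | 1⟩ ×3,  ⟨2 | 2⟩ }


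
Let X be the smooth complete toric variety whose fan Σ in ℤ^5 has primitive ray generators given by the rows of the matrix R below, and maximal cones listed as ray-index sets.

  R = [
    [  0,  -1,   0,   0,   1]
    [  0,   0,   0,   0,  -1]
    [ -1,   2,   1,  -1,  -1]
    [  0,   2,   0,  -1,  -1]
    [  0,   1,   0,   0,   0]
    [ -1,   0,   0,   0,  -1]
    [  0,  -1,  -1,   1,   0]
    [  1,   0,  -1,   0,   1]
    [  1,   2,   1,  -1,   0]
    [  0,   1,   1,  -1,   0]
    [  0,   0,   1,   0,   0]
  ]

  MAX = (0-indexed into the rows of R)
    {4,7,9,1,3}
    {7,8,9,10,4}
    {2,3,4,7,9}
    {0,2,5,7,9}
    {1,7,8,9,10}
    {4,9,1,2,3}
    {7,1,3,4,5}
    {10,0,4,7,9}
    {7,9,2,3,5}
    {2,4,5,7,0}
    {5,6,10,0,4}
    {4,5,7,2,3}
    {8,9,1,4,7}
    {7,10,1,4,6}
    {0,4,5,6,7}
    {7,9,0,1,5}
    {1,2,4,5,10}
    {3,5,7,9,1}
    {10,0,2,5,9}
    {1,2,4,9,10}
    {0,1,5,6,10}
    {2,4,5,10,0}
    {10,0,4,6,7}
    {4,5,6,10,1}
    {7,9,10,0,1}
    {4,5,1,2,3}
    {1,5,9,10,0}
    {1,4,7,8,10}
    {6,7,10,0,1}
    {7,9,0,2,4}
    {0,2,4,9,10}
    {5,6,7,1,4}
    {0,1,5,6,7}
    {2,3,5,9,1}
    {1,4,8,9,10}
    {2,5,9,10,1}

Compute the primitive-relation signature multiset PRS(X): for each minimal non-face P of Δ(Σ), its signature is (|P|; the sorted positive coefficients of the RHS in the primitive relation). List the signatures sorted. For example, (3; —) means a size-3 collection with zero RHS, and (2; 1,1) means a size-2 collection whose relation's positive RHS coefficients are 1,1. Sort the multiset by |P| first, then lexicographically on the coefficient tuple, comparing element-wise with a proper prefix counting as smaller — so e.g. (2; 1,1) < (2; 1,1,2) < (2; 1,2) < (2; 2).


Σ has 17 primitive collections:

  {6,9}:  v_{6} + v_{9} = 0 ; sig = (2; —)
  {2,6}:  v_{2} + v_{6} = v_{4} + v_{5} ; sig = (2; 1,1)
  {0,3}:  v_{0} + v_{3} = v_{5} + v_{7} + v_{9} ; sig = (2; 1,1,1)
  {0,8}:  v_{0} + v_{8} = v_{7} + v_{9} + v_{10} ; sig = (2; 1,1,1)
  {3,10}:  v_{3} + v_{10} = v_{1} + v_{4} + v_{9} ; sig = (2; 1,1,1)
  {5,8}:  v_{5} + v_{8} = v_{1} + v_{4} + v_{9} ; sig = (2; 1,1,1)
  {3,6}:  v_{3} + v_{6} = v_{1} + v_{4} + v_{5} + v_{7} ; sig = (2; 1,1,1,1)
  {6,8}:  v_{6} + v_{8} = v_{1} + v_{4} + v_{7} + v_{10} ; sig = (2; 1,1,1,1)
  {2,8}:  v_{2} + v_{8} = v_{1} + 2·v_{4} + 2·v_{9} ; sig = (2; 1,2,2)
  {3,8}:  v_{3} + v_{8} = 2·v_{1} + 2·v_{4} + v_{7} + 2·v_{9} ; sig = (2; 1,2,2,2)
  {0,1,4}:  v_{0} + v_{1} + v_{4} = 0 ; sig = (3; —)
  {5,7,10}:  v_{5} + v_{7} + v_{10} = 0 ; sig = (3; —)
  {1,2,7}:  v_{1} + v_{2} + v_{7} = v_{3} ; sig = (3; 1)
  {4,5,9}:  v_{4} + v_{5} + v_{9} = v_{2} ; sig = (3; 1)
  {0,1,2}:  v_{0} + v_{1} + v_{2} = v_{5} + v_{9} ; sig = (3; 1,1)
  {2,7,10}:  v_{2} + v_{7} + v_{10} = v_{4} + v_{9} ; sig = (3; 1,1)
  {1,4,7,9,10}:  v_{1} + v_{4} + v_{7} + v_{9} + v_{10} = v_{8} ; sig = (5; 1)

Hence PRS(X_Σ) =
{ (2; —),  (2; 1,1),  (2; 1,1,1) ×4,  (2; 1,1,1,1) ×2,  (2; 1,2,2),  (2; 1,2,2,2),  (3; —) ×2,  (3; 1) ×2,  (3; 1,1) ×2,  (5; 1) }


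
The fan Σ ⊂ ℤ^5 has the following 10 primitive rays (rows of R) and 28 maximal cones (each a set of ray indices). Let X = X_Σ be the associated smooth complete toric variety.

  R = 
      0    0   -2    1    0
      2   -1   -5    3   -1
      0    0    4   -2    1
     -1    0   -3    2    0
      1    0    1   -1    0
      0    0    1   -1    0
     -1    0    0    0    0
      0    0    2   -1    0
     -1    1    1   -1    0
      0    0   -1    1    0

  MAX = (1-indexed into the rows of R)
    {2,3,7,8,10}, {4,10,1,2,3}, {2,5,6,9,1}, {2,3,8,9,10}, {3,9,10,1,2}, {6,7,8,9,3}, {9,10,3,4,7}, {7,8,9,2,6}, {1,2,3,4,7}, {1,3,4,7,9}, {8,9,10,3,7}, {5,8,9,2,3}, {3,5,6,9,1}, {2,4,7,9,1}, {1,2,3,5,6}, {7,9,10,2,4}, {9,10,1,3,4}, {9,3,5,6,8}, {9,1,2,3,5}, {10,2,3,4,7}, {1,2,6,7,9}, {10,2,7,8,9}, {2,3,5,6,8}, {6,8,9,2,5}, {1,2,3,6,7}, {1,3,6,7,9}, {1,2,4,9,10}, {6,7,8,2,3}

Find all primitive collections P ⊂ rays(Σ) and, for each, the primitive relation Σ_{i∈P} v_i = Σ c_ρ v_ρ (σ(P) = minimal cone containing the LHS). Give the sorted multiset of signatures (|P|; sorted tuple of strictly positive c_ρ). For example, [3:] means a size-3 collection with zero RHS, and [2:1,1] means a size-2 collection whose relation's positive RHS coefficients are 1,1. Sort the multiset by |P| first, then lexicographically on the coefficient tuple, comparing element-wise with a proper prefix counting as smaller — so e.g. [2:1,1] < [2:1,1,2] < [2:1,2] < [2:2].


Primitive collections (11):

  P = {1,8}:  v_{1} + v_{8} = 0 — sig = [2:]
  P = {6,10}:  v_{6} + v_{10} = 0 — sig = [2:]
  P = {4,5}:  v_{4} + v_{5} = v_{1} — sig = [2:1]
  P = {5,7}:  v_{5} + v_{7} = v_{6} — sig = [2:1]
  P = {4,6}:  v_{4} + v_{6} = v_{1} + v_{7} — sig = [2:1,1]
  P = {4,8}:  v_{4} + v_{8} = v_{7} + v_{10} — sig = [2:1,1]
  P = {5,10}:  v_{5} + v_{10} = v_{2} + v_{3} + v_{9} — sig = [2:1,1,1]
  P = {1,7,10}:  v_{1} + v_{7} + v_{10} = v_{4} — sig = [3:1]
  P = {2,3,7,9}:  v_{2} + v_{3} + v_{7} + v_{9} = 0 — sig = [4:]
  P = {2,3,6,9}:  v_{2} + v_{3} + v_{6} + v_{9} = v_{5} — sig = [4:1]
  P = {2,3,4,9}:  v_{2} + v_{3} + v_{4} + v_{9} = v_{1} + v_{10} — sig = [4:1,1]

Hence PRS(X_Σ) =
    |P|=2: 7 collections, coeffs (), (), (1), (1), (1,1), (1,1), (1,1,1)
    |P|=3: 1 collection, coeffs (1)
    |P|=4: 3 collections, coeffs (), (1), (1,1)
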